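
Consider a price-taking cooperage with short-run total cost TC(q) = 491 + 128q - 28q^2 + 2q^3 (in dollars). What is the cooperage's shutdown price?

$30 per unit

Short-run supply begins at min AVC. From VC = 128q - 28q^2 + 2q^3, AVC = 128 - 28q + 2q^2.
At the minimum of AVC, MC = AVC. MC = 128 - 56q + 6q^2; setting MC = AVC gives 4q^2 - 28q = 0, so q = 7. min AVC = 30.
For P < $30 the firm produces nothing.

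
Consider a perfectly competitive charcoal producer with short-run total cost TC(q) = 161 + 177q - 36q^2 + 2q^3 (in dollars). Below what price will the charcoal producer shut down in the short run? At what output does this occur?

Short-run supply begins at min AVC. From VC = 177q - 36q^2 + 2q^3, AVC = 177 - 36q + 2q^2.
At the minimum of AVC, MC = AVC. MC = 177 - 72q + 6q^2; setting MC = AVC gives 4q^2 - 36q = 0, so q = 9. min AVC = 15.
The firm shuts down for any P below $15.

$15 per unit, at q = 9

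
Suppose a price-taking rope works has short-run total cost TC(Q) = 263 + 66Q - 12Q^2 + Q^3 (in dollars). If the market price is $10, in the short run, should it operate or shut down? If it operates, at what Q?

Shut down

From TC, MC = TC'(Q) = 66 - 24Q + 3Q^2 and AVC = VC/Q = 66 - 12Q + Q^2.
AVC is minimized where dAVC/dQ = -12 + 2Q = 0, at Q = 6; min AVC = 66 - 12·6 + 6^2 = $30.
With P < min AVC ($10 < $30), every unit sold adds to the loss.
Shutting down limits the loss to fixed cost, $263.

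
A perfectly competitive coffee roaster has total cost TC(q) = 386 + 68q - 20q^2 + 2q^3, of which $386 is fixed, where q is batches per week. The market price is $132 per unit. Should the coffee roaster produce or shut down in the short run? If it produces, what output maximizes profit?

Strip out fixed cost: VC = 68q - 20q^2 + 2q^3. Then AVC = 68 - 20q + 2q^2 and MC = 68 - 40q + 6q^2.
The AVC parabola has its vertex at q = 20/4 = 5, where AVC = 68 - 20·5 + 2·5^2 = $18.
P = $132 exceeds min AVC = $18, so the firm stays open.
Set P = MC: 132 = 68 - 40q + 6q^2 → -64 - 40q + 6q^2 = 0. The roots are q = -4/3 and q = 8; the profit-maximizing output is on the rising part of MC, so q* = 8.
Check: AVC at q = 8 is $36 ≤ P, so revenue covers variable cost.
Profit = P·q − TC = 132·8 − 674 = $382.

Produce at q = 8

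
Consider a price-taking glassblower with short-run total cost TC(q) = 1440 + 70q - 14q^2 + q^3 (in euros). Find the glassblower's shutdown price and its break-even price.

AVC = 70 - 14q + q^2; minimized at q = 7, giving min AVC = €21. That is the shutdown price.
ATC = 1440/q + 70 - 14q + q^2. Setting dATC/dq = −1440/q^2 − 14 + 2q = 0 gives q = 12 (since 2·12^3 − 14·12^2 = 1440).
min ATC = 1440/12 + 70 − 14·12 + 12^2 = €166. That is the break-even price.
For €21 ≤ P < €166 the firm produces at a loss; below €21 it shuts down.

Shutdown price = €21; break-even price = €166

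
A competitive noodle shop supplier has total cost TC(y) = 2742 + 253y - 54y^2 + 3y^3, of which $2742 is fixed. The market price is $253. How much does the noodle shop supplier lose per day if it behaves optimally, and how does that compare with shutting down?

Profit = -$150 at y = 12

AVC = 253 - 54y + 3y^2 has its minimum $10 at y = 9; price $253 clears that bar, so the firm operates.
MC = 253 - 108y + 9y^2. Setting P = MC and taking the root on the rising branch gives y* = 12.
TR = 253·12 = 3036. TC = 2742 + 444 = 3186. Profit = 3036 − 3186 = -$150.
That loss of $150 beats the $2742 the firm would lose by shutting down; producing recovers $2592 of fixed cost.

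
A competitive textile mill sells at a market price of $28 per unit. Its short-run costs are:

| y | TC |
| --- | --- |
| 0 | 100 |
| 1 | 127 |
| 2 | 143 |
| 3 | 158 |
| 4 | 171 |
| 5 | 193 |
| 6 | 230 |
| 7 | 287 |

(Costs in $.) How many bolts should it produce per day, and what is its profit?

Compute π = P·y − TC at each output: y=0: -100; y=1: -99; y=2: -87; y=3: -74; y=4: -59; y=5: -53; y=6: -62; y=7: -91.
Profit is maximized at y = 5. AVC there is 93/5 = $18.60 ≤ P, so producing beats shutting down (which would give -$100).

y = 5; profit = -$53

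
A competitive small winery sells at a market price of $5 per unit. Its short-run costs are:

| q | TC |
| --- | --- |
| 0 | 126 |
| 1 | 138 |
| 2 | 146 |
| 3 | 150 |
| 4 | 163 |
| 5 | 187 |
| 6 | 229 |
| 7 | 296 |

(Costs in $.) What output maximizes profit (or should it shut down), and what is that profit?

Tabulate TR − TC: q=0: -126; q=1: -133; q=2: -136; q=3: -135; q=4: -143; q=5: -162; q=6: -199; q=7: -261.
Profit is highest at q = 0. Equivalently, the lowest AVC in the table is 24/3 ≈ $8 at q = 3, and P = $5 falls below it — price never covers variable cost, so the firm shuts down and loses only its fixed cost.

q = 0 (shut down); profit = -$126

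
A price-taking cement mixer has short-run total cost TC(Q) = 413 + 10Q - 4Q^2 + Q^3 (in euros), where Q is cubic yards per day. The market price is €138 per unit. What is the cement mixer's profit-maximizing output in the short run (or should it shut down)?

From TC, MC = TC'(Q) = 10 - 8Q + 3Q^2 and AVC = VC/Q = 10 - 4Q + Q^2.
AVC is minimized where dAVC/dQ = -4 + 2Q = 0, at Q = 2; min AVC = 10 - 4·2 + 2^2 = €6.
Because €138 ≥ €6, revenue can cover variable cost; the firm operates.
Set P = MC: 138 = 10 - 8Q + 3Q^2 → -128 - 8Q + 3Q^2 = 0. The roots are Q = -16/3 and Q = 8; the profit-maximizing output is on the rising part of MC, so Q* = 8.
Check: AVC at Q = 8 is €42 ≤ P, so revenue covers variable cost.
Profit = P·Q − TC = 138·8 − 749 = €355.

Produce at Q = 8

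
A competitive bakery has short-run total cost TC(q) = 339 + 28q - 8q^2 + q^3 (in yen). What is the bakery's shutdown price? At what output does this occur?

The shutdown price is the minimum of AVC. VC = 28q - 8q^2 + q^3, so AVC = 28 - 8q + q^2.
At the minimum of AVC, MC = AVC. MC = 28 - 16q + 3q^2; setting MC = AVC gives 2q^2 - 8q = 0, so q = 4. min AVC = 12.
The firm shuts down for any P below ¥12.

¥12 per unit, at q = 4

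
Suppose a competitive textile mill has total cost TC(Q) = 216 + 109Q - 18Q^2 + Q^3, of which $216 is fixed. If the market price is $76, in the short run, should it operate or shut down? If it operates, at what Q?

Produce at Q = 11

From TC, MC = TC'(Q) = 109 - 36Q + 3Q^2 and AVC = VC/Q = 109 - 18Q + Q^2.
AVC hits its minimum where MC = AVC, at Q = 9, giving min AVC = 109 - 18·9 + 9^2 = $28.
Since P = $76 ≥ min AVC = $28, price covers variable cost and the firm should produce.
Set P = MC: 76 = 109 - 36Q + 3Q^2 → 33 - 36Q + 3Q^2 = 0. The roots are Q = 1 and Q = 11; the profit-maximizing output is on the rising part of MC, so Q* = 11.
Check: AVC at Q = 11 is $32 ≤ P, so revenue covers variable cost.
Profit = P·Q − TC = 76·11 − 568 = $268.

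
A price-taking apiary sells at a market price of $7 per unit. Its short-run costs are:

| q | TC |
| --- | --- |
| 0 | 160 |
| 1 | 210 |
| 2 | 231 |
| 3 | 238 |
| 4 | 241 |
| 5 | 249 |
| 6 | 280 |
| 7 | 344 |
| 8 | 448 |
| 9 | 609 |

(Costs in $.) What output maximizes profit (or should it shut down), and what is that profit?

q = 0 (shut down); profit = -$160

Tabulate TR − TC: q=0: -160; q=1: -203; q=2: -217; q=3: -217; q=4: -213; q=5: -214; q=6: -238; q=7: -295; q=8: -392; q=9: -546.
Profit is highest at q = 0. Equivalently, the lowest AVC in the table is 89/5 ≈ $17.80 at q = 5, and P = $7 falls below it — price never covers variable cost, so the firm shuts down and loses only its fixed cost.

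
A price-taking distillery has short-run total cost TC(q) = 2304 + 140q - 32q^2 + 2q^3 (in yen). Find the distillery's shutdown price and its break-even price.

Shutdown price = ¥12; break-even price = ¥236

Shutdown price = min AVC. AVC = 140 - 32q + 2q^2, with vertex at q = 8 and minimum ¥12.
ATC = 2304/q + 140 - 32q + 2q^2. Setting dATC/dq = −2304/q^2 − 32 + 4q = 0 gives q = 12 (since 4·12^3 − 32·12^2 = 2304).
min ATC = 2304/12 + 140 − 32·12 + 2·12^2 = ¥236. That is the break-even price.
Between these two prices the firm operates at a loss; above ¥236 it earns a profit.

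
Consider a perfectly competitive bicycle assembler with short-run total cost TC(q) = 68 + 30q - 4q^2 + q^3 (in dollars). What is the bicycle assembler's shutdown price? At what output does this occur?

The firm shuts down when price falls below the minimum of average variable cost. AVC = VC/q = 30 - 4q + q^2.
dAVC/dq = -4 + 2q = 0 gives q = 2. min AVC = 30 - 4·2 + 2^2 = 26.
For P < $26 the firm produces nothing.

$26 per unit, at q = 2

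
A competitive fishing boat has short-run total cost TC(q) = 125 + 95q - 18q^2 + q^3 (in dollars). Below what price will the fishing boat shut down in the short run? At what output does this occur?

Short-run supply begins at min AVC. From VC = 95q - 18q^2 + q^3, AVC = 95 - 18q + q^2.
At the minimum of AVC, MC = AVC. MC = 95 - 36q + 3q^2; setting MC = AVC gives 2q^2 - 18q = 0, so q = 9. min AVC = 14.
So the shutdown price is $14.

$14 per unit, at q = 9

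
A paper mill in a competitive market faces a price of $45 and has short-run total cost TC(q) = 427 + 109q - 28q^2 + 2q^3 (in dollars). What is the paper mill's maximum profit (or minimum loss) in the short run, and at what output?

AVC = 109 - 28q + 2q^2 has its minimum $11 at q = 7; price $45 clears that bar, so the firm operates.
MC = 109 - 56q + 6q^2. Setting P = MC and taking the root on the rising branch gives q* = 8.
TR = 45·8 = 360. TC = 427 + 104 = 531. Profit = 360 − 531 = -$171.
Shutting down would mean losing the fixed cost of $427, so operating at a loss of $171 is better by $256.

Profit = -$171 at q = 8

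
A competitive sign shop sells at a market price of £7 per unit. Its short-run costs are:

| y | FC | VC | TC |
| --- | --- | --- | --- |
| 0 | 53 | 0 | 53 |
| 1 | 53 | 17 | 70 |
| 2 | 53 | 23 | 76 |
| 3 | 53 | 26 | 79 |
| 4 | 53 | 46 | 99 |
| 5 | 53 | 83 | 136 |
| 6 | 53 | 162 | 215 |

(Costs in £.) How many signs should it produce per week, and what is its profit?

Profit at each row (π = 7y − TC): y=0: -53; y=1: -63; y=2: -62; y=3: -58; y=4: -71; y=5: -101; y=6: -173.
Profit is highest at y = 0. Equivalently, the lowest AVC in the table is 26/3 ≈ £8.67 at y = 3, and P = £7 falls below it — price never covers variable cost, so the firm shuts down and loses only its fixed cost.

y = 0 (shut down); profit = -£53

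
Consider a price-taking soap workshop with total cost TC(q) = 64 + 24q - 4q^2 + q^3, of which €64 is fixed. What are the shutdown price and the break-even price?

Shutdown price = min AVC. AVC = 24 - 4q + q^2, with vertex at q = 2 and minimum €20.
ATC = 64/q + 24 - 4q + q^2. Setting dATC/dq = −64/q^2 − 4 + 2q = 0 gives q = 4 (since 2·4^3 − 4·4^2 = 64).
min ATC = 64/4 + 24 − 4·4 + 4^2 = €40. That is the break-even price.
For €20 ≤ P < €40 the firm produces at a loss; below €20 it shuts down.

Shutdown price = €20; break-even price = €40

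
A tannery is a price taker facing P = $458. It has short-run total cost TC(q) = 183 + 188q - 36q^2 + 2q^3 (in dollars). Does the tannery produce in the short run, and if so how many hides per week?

Strip out fixed cost: VC = 188q - 36q^2 + 2q^3. Then AVC = 188 - 36q + 2q^2 and MC = 188 - 72q + 6q^2.
AVC hits its minimum where MC = AVC, at q = 9, giving min AVC = 188 - 36·9 + 2·9^2 = $26.
Because $458 ≥ $26, revenue can cover variable cost; the firm operates.
Solving P = MC: -270 - 72q + 6q^2 = 0 ⇒ q = -3 or 15. On the upward-sloping branch, q* = 15.
Check: AVC at q = 15 is $98 ≤ P, so revenue covers variable cost.
Profit = P·q − TC = 458·15 − 1653 = $5217.

Produce at q = 15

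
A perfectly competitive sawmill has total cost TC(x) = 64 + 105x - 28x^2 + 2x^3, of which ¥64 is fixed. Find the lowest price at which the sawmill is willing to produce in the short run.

The shutdown price is the minimum of AVC. VC = 105x - 28x^2 + 2x^3, so AVC = 105 - 28x + 2x^2.
dAVC/dx = -28 + 4x = 0 gives x = 7. min AVC = 105 - 28·7 + 2·7^2 = 7.
For P < ¥7 the firm produces nothing.

¥7 per unit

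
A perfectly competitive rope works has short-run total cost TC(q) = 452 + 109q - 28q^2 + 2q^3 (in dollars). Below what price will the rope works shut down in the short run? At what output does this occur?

$11 per unit, at q = 7

The firm shuts down when price falls below the minimum of average variable cost. AVC = VC/q = 109 - 28q + 2q^2.
dAVC/dq = -28 + 4q = 0 gives q = 7. min AVC = 109 - 28·7 + 2·7^2 = 11.
So the shutdown price is $11.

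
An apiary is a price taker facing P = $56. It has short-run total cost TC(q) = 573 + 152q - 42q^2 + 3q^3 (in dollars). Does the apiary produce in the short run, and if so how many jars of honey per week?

Variable cost is VC = 152q - 42q^2 + 3q^3, so AVC = VC/q = 152 - 42q + 3q^2 and MC = dTC/dq = 152 - 84q + 9q^2.
AVC is minimized where dAVC/dq = -42 + 6q = 0, at q = 7; min AVC = 152 - 42·7 + 3·7^2 = $5.
P = $56 exceeds min AVC = $5, so the firm stays open.
Solving P = MC: 96 - 84q + 9q^2 = 0 ⇒ q = 4/3 or 8. On the upward-sloping branch, q* = 8.
Check: AVC at q = 8 is $8 ≤ P, so revenue covers variable cost.
Profit = P·q − TC = 56·8 − 637 = -$189, a loss, but smaller than the $573 fixed cost the firm would lose by shutting down.

Produce at q = 8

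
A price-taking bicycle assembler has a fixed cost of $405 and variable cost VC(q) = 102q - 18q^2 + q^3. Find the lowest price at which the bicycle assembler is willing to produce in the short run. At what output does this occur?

$21 per unit, at q = 9

Short-run supply begins at min AVC. From VC = 102q - 18q^2 + q^3, AVC = 102 - 18q + q^2.
At the minimum of AVC, MC = AVC. MC = 102 - 36q + 3q^2; setting MC = AVC gives 2q^2 - 18q = 0, so q = 9. min AVC = 21.
So the shutdown price is $21.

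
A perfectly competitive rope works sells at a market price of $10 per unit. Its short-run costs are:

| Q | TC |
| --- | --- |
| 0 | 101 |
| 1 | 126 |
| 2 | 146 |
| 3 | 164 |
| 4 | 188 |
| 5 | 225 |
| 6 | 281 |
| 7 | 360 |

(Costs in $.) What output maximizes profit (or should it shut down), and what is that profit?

Q = 0 (shut down); profit = -$101

Profit at each row (π = 10Q − TC): Q=0: -101; Q=1: -116; Q=2: -126; Q=3: -134; Q=4: -148; Q=5: -175; Q=6: -221; Q=7: -290.
Profit is highest at Q = 0. Equivalently, the lowest AVC in the table is 63/3 ≈ $21 at Q = 3, and P = $10 falls below it — price never covers variable cost, so the firm shuts down and loses only its fixed cost.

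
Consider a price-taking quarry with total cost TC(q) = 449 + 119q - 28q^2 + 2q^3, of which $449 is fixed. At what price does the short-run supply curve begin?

$21 per unit

Short-run supply begins at min AVC. From VC = 119q - 28q^2 + 2q^3, AVC = 119 - 28q + 2q^2.
At the minimum of AVC, MC = AVC. MC = 119 - 56q + 6q^2; setting MC = AVC gives 4q^2 - 28q = 0, so q = 7. min AVC = 21.
For P < $21 the firm produces nothing.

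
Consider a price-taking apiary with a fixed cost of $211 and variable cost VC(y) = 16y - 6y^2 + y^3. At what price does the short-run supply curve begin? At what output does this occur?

The firm shuts down when price falls below the minimum of average variable cost. AVC = VC/y = 16 - 6y + y^2.
dAVC/dy = -6 + 2y = 0 gives y = 3. min AVC = 16 - 6·3 + 3^2 = 7.
The firm shuts down for any P below $7.

$7 per unit, at y = 3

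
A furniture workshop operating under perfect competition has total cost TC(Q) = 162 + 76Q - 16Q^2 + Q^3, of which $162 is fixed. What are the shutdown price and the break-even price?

Shutdown price = $12; break-even price = $31

Shutdown price = min AVC. AVC = 76 - 16Q + Q^2, with vertex at Q = 8 and minimum $12.
ATC = 162/Q + 76 - 16Q + Q^2. Setting dATC/dQ = −162/Q^2 − 16 + 2Q = 0 gives Q = 9 (since 2·9^3 − 16·9^2 = 162).
min ATC = 162/9 + 76 − 16·9 + 9^2 = $31. That is the break-even price.
Between these two prices the firm operates at a loss; above $31 it earns a profit.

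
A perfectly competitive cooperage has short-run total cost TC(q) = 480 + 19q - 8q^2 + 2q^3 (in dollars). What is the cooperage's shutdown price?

Short-run supply begins at min AVC. From VC = 19q - 8q^2 + 2q^3, AVC = 19 - 8q + 2q^2.
At the minimum of AVC, MC = AVC. MC = 19 - 16q + 6q^2; setting MC = AVC gives 4q^2 - 8q = 0, so q = 2. min AVC = 11.
So the shutdown price is $11.

$11 per unit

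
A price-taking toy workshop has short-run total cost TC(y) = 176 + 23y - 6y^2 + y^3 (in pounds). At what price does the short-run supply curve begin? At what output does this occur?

The shutdown price is the minimum of AVC. VC = 23y - 6y^2 + y^3, so AVC = 23 - 6y + y^2.
dAVC/dy = -6 + 2y = 0 gives y = 3. min AVC = 23 - 6·3 + 3^2 = 14.
The firm shuts down for any P below £14.

£14 per unit, at y = 3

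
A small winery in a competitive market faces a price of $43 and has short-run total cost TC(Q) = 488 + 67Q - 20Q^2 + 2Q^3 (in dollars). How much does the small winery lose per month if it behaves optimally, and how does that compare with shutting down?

Profit = -$344 at Q = 6

AVC = 67 - 20Q + 2Q^2 has its minimum $17 at Q = 5; price $43 clears that bar, so the firm operates.
With MC = 67 - 40Q + 6Q^2, P = MC on the upward-sloping part at Q* = 6.
TR = 43·6 = 258. TC = 488 + 114 = 602. Profit = 258 − 602 = -$344.
Shutting down would mean losing the fixed cost of $488, so operating at a loss of $344 is better by $144.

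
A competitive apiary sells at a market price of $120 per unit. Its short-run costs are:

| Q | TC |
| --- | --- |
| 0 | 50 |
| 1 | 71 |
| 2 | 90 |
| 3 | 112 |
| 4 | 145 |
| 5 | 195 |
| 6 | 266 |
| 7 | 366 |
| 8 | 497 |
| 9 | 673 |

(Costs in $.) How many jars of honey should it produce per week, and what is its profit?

Q = 7; profit = $474

Compute π = P·Q − TC at each output: Q=0: -50; Q=1: 49; Q=2: 150; Q=3: 248; Q=4: 335; Q=5: 405; Q=6: 454; Q=7: 474; Q=8: 463; Q=9: 407.
Profit is maximized at Q = 7. AVC there is 316/7 = $45.14 ≤ P, so producing beats shutting down (which would give -$50).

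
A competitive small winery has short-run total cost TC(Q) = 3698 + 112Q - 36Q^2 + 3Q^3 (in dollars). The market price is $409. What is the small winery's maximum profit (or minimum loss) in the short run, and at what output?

Profit = -$68 at Q = 11

AVC = 112 - 36Q + 3Q^2 has its minimum $4 at Q = 6; price $409 clears that bar, so the firm operates.
With MC = 112 - 72Q + 9Q^2, P = MC on the upward-sloping part at Q* = 11.
TR = 409·11 = 4499. TC = 3698 + 869 = 4567. Profit = 4499 − 4567 = -$68.
That loss of $68 beats the $3698 the firm would lose by shutting down; producing recovers $3630 of fixed cost.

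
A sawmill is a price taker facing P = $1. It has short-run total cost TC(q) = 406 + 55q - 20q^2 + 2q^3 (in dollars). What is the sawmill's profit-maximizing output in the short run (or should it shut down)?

Variable cost is VC = 55q - 20q^2 + 2q^3, so AVC = VC/q = 55 - 20q + 2q^2 and MC = dTC/dq = 55 - 40q + 6q^2.
AVC is minimized where dAVC/dq = -20 + 4q = 0, at q = 5; min AVC = 55 - 20·5 + 2·5^2 = $5.
P = $1 lies below min AVC = $5; no output level covers variable cost.
The firm minimizes its loss by shutting down and losing only its fixed cost of $406.

Shut down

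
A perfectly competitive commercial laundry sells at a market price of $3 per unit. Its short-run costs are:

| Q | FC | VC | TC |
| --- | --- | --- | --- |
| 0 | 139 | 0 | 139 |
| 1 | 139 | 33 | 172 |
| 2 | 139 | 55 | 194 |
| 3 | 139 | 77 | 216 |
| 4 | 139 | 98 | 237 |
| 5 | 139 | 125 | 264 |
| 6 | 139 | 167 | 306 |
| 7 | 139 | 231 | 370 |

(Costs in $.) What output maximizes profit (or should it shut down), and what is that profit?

Compute π = P·Q − TC at each output: Q=0: -139; Q=1: -169; Q=2: -188; Q=3: -207; Q=4: -225; Q=5: -249; Q=6: -288; Q=7: -349.
Profit is highest at Q = 0. Equivalently, the lowest AVC in the table is 98/4 ≈ $24.50 at Q = 4, and P = $3 falls below it — price never covers variable cost, so the firm shuts down and loses only its fixed cost.

Q = 0 (shut down); profit = -$139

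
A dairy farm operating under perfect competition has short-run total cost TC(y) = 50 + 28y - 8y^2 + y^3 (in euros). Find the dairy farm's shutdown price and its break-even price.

Shutdown price = €12; break-even price = €23

Shutdown price = min AVC. AVC = 28 - 8y + y^2, with vertex at y = 4 and minimum €12.
ATC = 50/y + 28 - 8y + y^2. Setting dATC/dy = −50/y^2 − 8 + 2y = 0 gives y = 5 (since 2·5^3 − 8·5^2 = 50).
min ATC = 50/5 + 28 − 8·5 + 5^2 = €23. That is the break-even price.
Between these two prices the firm operates at a loss; above €23 it earns a profit.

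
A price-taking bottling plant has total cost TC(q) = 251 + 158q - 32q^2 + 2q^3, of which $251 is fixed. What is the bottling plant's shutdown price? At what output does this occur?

$30 per unit, at q = 8

The firm shuts down when price falls below the minimum of average variable cost. AVC = VC/q = 158 - 32q + 2q^2.
dAVC/dq = -32 + 4q = 0 gives q = 8. min AVC = 158 - 32·8 + 2·8^2 = 30.
For P < $30 the firm produces nothing.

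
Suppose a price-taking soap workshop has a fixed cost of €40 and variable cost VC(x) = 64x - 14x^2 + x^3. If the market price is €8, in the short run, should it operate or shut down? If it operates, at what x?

Shut down

Strip out fixed cost: VC = 64x - 14x^2 + x^3. Then AVC = 64 - 14x + x^2 and MC = 64 - 28x + 3x^2.
The AVC parabola has its vertex at x = 14/2 = 7, where AVC = 64 - 14·7 + 7^2 = €15.
P = €8 lies below min AVC = €15; no output level covers variable cost.
Shutting down limits the loss to fixed cost, €40.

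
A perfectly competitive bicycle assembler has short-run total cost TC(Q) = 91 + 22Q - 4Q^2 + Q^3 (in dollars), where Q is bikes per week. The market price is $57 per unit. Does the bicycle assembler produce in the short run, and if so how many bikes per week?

Produce at Q = 5

Variable cost is VC = 22Q - 4Q^2 + Q^3, so AVC = VC/Q = 22 - 4Q + Q^2 and MC = dTC/dQ = 22 - 8Q + 3Q^2.
AVC is minimized where dAVC/dQ = -4 + 2Q = 0, at Q = 2; min AVC = 22 - 4·2 + 2^2 = $18.
Since P = $57 ≥ min AVC = $18, price covers variable cost and the firm should produce.
Solving P = MC: -35 - 8Q + 3Q^2 = 0 ⇒ Q = -7/3 or 5. On the upward-sloping branch, Q* = 5.
Check: AVC at Q = 5 is $27 ≤ P, so revenue covers variable cost.
Profit = P·Q − TC = 57·5 − 226 = $59.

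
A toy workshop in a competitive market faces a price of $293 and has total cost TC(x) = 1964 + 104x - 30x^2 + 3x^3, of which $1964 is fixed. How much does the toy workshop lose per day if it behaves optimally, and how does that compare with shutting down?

Profit = -$20 at x = 9

AVC = 104 - 30x + 3x^2 has its minimum $29 at x = 5; price $293 clears that bar, so the firm operates.
MC = 104 - 60x + 9x^2. Setting P = MC and taking the root on the rising branch gives x* = 9.
TR = 293·9 = 2637. TC = 1964 + 693 = 2657. Profit = 2637 − 2657 = -$20.
That loss of $20 beats the $1964 the firm would lose by shutting down; producing recovers $1944 of fixed cost.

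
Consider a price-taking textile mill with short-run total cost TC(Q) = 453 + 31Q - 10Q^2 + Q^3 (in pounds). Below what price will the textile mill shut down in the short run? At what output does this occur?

The firm shuts down when price falls below the minimum of average variable cost. AVC = VC/Q = 31 - 10Q + Q^2.
dAVC/dQ = -10 + 2Q = 0 gives Q = 5. min AVC = 31 - 10·5 + 5^2 = 6.
The firm shuts down for any P below £6.

£6 per unit, at Q = 5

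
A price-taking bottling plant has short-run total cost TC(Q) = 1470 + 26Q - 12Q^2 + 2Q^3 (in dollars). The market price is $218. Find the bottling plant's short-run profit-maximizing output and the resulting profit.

AVC = 26 - 12Q + 2Q^2 has its minimum $8 at Q = 3; price $218 clears that bar, so the firm operates.
With MC = 26 - 24Q + 6Q^2, P = MC on the upward-sloping part at Q* = 8.
TR = 218·8 = 1744. TC = 1470 + 464 = 1934. Profit = 1744 − 1934 = -$190.
By producing, the firm covers all variable cost plus $1280 of fixed cost; shutting down would lose the full $1470.

Profit = -$190 at Q = 8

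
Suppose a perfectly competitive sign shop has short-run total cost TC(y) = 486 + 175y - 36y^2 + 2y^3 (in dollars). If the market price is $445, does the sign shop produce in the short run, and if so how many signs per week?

Produce at y = 15

Variable cost is VC = 175y - 36y^2 + 2y^3, so AVC = VC/y = 175 - 36y + 2y^2 and MC = dTC/dy = 175 - 72y + 6y^2.
AVC is minimized where dAVC/dy = -36 + 4y = 0, at y = 9; min AVC = 175 - 36·9 + 2·9^2 = $13.
Since P = $445 ≥ min AVC = $13, price covers variable cost and the firm should produce.
Solving P = MC: -270 - 72y + 6y^2 = 0 ⇒ y = -3 or 15. On the upward-sloping branch, y* = 15.
Check: AVC at y = 15 is $85 ≤ P, so revenue covers variable cost.
Profit = P·y − TC = 445·15 − 1761 = $4914.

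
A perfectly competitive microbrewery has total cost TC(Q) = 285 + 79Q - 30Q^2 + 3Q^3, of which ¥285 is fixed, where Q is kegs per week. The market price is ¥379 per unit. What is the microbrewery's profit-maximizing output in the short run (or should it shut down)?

Produce at Q = 10

Strip out fixed cost: VC = 79Q - 30Q^2 + 3Q^3. Then AVC = 79 - 30Q + 3Q^2 and MC = 79 - 60Q + 9Q^2.
The AVC parabola has its vertex at Q = 30/6 = 5, where AVC = 79 - 30·5 + 3·5^2 = ¥4.
P = ¥379 exceeds min AVC = ¥4, so the firm stays open.
Solving P = MC: -300 - 60Q + 9Q^2 = 0 ⇒ Q = -10/3 or 10. On the upward-sloping branch, Q* = 10.
Check: AVC at Q = 10 is ¥79 ≤ P, so revenue covers variable cost.
Profit = P·Q − TC = 379·10 − 1075 = ¥2715.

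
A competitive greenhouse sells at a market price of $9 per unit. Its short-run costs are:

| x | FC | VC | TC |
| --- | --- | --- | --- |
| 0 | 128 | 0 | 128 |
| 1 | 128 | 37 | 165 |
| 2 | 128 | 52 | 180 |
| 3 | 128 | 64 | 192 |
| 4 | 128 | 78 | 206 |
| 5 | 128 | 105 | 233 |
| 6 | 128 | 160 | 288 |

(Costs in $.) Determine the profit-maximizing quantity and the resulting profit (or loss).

x = 0 (shut down); profit = -$128

Compute π = P·x − TC at each output: x=0: -128; x=1: -156; x=2: -162; x=3: -165; x=4: -170; x=5: -188; x=6: -234.
Profit is highest at x = 0. Equivalently, the lowest AVC in the table is 78/4 ≈ $19.50 at x = 4, and P = $9 falls below it — price never covers variable cost, so the firm shuts down and loses only its fixed cost.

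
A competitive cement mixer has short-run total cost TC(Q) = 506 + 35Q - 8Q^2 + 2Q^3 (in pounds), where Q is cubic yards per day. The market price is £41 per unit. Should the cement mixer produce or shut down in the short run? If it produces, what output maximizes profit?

Produce at Q = 3

From TC, MC = TC'(Q) = 35 - 16Q + 6Q^2 and AVC = VC/Q = 35 - 8Q + 2Q^2.
AVC hits its minimum where MC = AVC, at Q = 2, giving min AVC = 35 - 8·2 + 2·2^2 = £27.
Because £41 ≥ £27, revenue can cover variable cost; the firm operates.
Solving P = MC: -6 - 16Q + 6Q^2 = 0 ⇒ Q = -1/3 or 3. On the upward-sloping branch, Q* = 3.
Check: AVC at Q = 3 is £29 ≤ P, so revenue covers variable cost.
Profit = P·Q − TC = 41·3 − 593 = -£470, a loss, but smaller than the £506 fixed cost the firm would lose by shutting down.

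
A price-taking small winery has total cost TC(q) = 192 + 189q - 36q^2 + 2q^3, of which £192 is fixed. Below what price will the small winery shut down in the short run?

The firm shuts down when price falls below the minimum of average variable cost. AVC = VC/q = 189 - 36q + 2q^2.
At the minimum of AVC, MC = AVC. MC = 189 - 72q + 6q^2; setting MC = AVC gives 4q^2 - 36q = 0, so q = 9. min AVC = 27.
The firm shuts down for any P below £27.

£27 per unit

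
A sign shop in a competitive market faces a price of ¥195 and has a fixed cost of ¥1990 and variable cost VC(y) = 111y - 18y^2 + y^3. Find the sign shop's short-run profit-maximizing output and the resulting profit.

AVC = 111 - 18y + y^2; min AVC = ¥30 at y = 9. Since P = ¥195 ≥ min AVC, the firm produces.
MC = 111 - 36y + 3y^2. Setting P = MC and taking the root on the rising branch gives y* = 14.
TR = 195·14 = 2730. TC = 1990 + 770 = 2760. Profit = 2730 − 2760 = -¥30.
Shutting down would mean losing the fixed cost of ¥1990, so operating at a loss of ¥30 is better by ¥1960.

Profit = -¥30 at y = 14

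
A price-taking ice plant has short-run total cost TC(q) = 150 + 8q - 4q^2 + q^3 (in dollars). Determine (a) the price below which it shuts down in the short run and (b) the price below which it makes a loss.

Shutdown price = min AVC. AVC = 8 - 4q + q^2, with vertex at q = 2 and minimum $4.
ATC = 150/q + 8 - 4q + q^2. Setting dATC/dq = −150/q^2 − 4 + 2q = 0 gives q = 5 (since 2·5^3 − 4·5^2 = 150).
min ATC = 150/5 + 8 − 4·5 + 5^2 = $43. That is the break-even price.
For $4 ≤ P < $43 the firm produces at a loss; below $4 it shuts down.

Shutdown price = $4; break-even price = $43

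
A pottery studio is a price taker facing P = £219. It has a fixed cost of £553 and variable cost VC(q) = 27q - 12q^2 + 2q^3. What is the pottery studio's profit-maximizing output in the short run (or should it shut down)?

Produce at q = 8

Strip out fixed cost: VC = 27q - 12q^2 + 2q^3. Then AVC = 27 - 12q + 2q^2 and MC = 27 - 24q + 6q^2.
The AVC parabola has its vertex at q = 12/4 = 3, where AVC = 27 - 12·3 + 2·3^2 = £9.
Because £219 ≥ £9, revenue can cover variable cost; the firm operates.
Set P = MC: 219 = 27 - 24q + 6q^2 → -192 - 24q + 6q^2 = 0. The roots are q = -4 and q = 8; the profit-maximizing output is on the rising part of MC, so q* = 8.
Check: AVC at q = 8 is £59 ≤ P, so revenue covers variable cost.
Profit = P·q − TC = 219·8 − 1025 = £727.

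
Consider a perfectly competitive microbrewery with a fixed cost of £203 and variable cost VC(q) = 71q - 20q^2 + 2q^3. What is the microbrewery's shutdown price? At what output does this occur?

The shutdown price is the minimum of AVC. VC = 71q - 20q^2 + 2q^3, so AVC = 71 - 20q + 2q^2.
At the minimum of AVC, MC = AVC. MC = 71 - 40q + 6q^2; setting MC = AVC gives 4q^2 - 20q = 0, so q = 5. min AVC = 21.
So the shutdown price is £21.

£21 per unit, at q = 5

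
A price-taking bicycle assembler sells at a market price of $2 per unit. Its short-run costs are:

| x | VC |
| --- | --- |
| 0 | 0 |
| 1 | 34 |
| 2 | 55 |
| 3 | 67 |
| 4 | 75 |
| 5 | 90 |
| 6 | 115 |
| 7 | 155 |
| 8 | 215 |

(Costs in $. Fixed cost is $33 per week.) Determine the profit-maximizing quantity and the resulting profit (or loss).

x = 0 (shut down); profit = -$33

Tabulate TR − TC: x=0: -33; x=1: -65; x=2: -84; x=3: -94; x=4: -100; x=5: -113; x=6: -136; x=7: -174; x=8: -232.
Profit is highest at x = 0. Equivalently, the lowest AVC in the table is 90/5 ≈ $18 at x = 5, and P = $2 falls below it — price never covers variable cost, so the firm shuts down and loses only its fixed cost.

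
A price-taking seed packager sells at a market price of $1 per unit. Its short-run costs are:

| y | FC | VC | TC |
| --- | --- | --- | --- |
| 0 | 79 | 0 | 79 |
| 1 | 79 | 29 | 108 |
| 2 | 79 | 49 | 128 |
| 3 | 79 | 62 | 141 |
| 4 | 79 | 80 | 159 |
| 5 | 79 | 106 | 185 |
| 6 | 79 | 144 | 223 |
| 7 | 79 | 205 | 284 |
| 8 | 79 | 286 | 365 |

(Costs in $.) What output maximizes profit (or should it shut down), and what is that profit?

y = 0 (shut down); profit = -$79

Profit at each row (π = 1y − TC): y=0: -79; y=1: -107; y=2: -126; y=3: -138; y=4: -155; y=5: -180; y=6: -217; y=7: -277; y=8: -357.
Profit is highest at y = 0. Equivalently, the lowest AVC in the table is 80/4 ≈ $20 at y = 4, and P = $1 falls below it — price never covers variable cost, so the firm shuts down and loses only its fixed cost.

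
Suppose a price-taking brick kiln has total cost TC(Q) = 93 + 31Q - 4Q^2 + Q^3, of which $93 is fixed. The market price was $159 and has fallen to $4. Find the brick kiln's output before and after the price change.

AVC = 31 - 4Q + Q^2, minimized at Q = 2 where min AVC = $27. MC = 31 - 8Q + 3Q^2.
With P = $159 above the shutdown price, P = MC gives Q = 8.
At P = $4 < min AVC = $27, price no longer covers variable cost at any output, so the firm shuts down: Q = 0.

Output falls from 8 to 0 (the firm shuts down)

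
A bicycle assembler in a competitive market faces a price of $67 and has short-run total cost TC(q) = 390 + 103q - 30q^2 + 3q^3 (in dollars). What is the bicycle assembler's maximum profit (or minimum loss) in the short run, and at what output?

Profit = -$174 at q = 6

AVC = 103 - 30q + 3q^2 has its minimum $28 at q = 5; price $67 clears that bar, so the firm operates.
MC = 103 - 60q + 9q^2. Setting P = MC and taking the root on the rising branch gives q* = 6.
TR = 67·6 = 402. TC = 390 + 186 = 576. Profit = 402 − 576 = -$174.
Shutting down would mean losing the fixed cost of $390, so operating at a loss of $174 is better by $216.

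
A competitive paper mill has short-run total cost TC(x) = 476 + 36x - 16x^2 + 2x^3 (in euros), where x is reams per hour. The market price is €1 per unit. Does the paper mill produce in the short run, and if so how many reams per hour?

Shut down

Variable cost is VC = 36x - 16x^2 + 2x^3, so AVC = VC/x = 36 - 16x + 2x^2 and MC = dTC/dx = 36 - 32x + 6x^2.
AVC is minimized where dAVC/dx = -16 + 4x = 0, at x = 4; min AVC = 36 - 16·4 + 2·4^2 = €4.
P = €1 lies below min AVC = €4; no output level covers variable cost.
The firm minimizes its loss by shutting down and losing only its fixed cost of €476.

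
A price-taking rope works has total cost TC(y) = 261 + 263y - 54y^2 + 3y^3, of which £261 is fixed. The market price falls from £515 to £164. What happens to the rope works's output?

Output falls from 14 to 11

MC = 263 - 108y + 9y^2; the shutdown threshold is min AVC = £20 (at y = 9).
At P = £515 ≥ min AVC, set P = MC on the rising branch: y = 14.
At P = £164 ≥ min AVC, set P = MC: y = 11. The firm stays open but cuts output.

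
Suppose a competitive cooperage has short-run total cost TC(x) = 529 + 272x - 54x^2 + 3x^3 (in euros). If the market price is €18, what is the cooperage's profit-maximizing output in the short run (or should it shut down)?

Shut down

From TC, MC = TC'(x) = 272 - 108x + 9x^2 and AVC = VC/x = 272 - 54x + 3x^2.
AVC hits its minimum where MC = AVC, at x = 9, giving min AVC = 272 - 54·9 + 3·9^2 = €29.
Since P = €18 < min AVC = €29, price fails to cover variable cost at any output.
The firm minimizes its loss by shutting down and losing only its fixed cost of €529.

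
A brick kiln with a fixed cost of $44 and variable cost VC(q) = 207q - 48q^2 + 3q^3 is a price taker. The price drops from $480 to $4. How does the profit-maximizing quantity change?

Output falls from 13 to 0 (the firm shuts down)

MC = 207 - 96q + 9q^2; the shutdown threshold is min AVC = $15 (at q = 8).
With P = $480 above the shutdown price, P = MC gives q = 13.
At P = $4 < min AVC = $15, price no longer covers variable cost at any output, so the firm shuts down: q = 0.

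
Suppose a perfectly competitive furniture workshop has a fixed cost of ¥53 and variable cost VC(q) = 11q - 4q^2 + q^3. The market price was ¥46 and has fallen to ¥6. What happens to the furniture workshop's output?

Output falls from 5 to 0 (the firm shuts down)

MC = 11 - 8q + 3q^2; the shutdown threshold is min AVC = ¥7 (at q = 2).
With P = ¥46 above the shutdown price, P = MC gives q = 5.
At P = ¥6 < min AVC = ¥7, price no longer covers variable cost at any output, so the firm shuts down: q = 0.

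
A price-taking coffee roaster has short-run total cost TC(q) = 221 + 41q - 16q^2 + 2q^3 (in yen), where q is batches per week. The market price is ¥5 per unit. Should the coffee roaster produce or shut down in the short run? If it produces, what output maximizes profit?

Shut down

From TC, MC = TC'(q) = 41 - 32q + 6q^2 and AVC = VC/q = 41 - 16q + 2q^2.
The AVC parabola has its vertex at q = 16/4 = 4, where AVC = 41 - 16·4 + 2·4^2 = ¥9.
P = ¥5 lies below min AVC = ¥9; no output level covers variable cost.
Shutting down limits the loss to fixed cost, ¥221.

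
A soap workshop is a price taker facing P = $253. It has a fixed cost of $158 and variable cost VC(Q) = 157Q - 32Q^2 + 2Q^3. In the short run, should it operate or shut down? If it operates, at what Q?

Produce at Q = 12

From TC, MC = TC'(Q) = 157 - 64Q + 6Q^2 and AVC = VC/Q = 157 - 32Q + 2Q^2.
AVC hits its minimum where MC = AVC, at Q = 8, giving min AVC = 157 - 32·8 + 2·8^2 = $29.
Because $253 ≥ $29, revenue can cover variable cost; the firm operates.
Set P = MC: 253 = 157 - 64Q + 6Q^2 → -96 - 64Q + 6Q^2 = 0. The roots are Q = -4/3 and Q = 12; the profit-maximizing output is on the rising part of MC, so Q* = 12.
Check: AVC at Q = 12 is $61 ≤ P, so revenue covers variable cost.
Profit = P·Q − TC = 253·12 − 890 = $2146.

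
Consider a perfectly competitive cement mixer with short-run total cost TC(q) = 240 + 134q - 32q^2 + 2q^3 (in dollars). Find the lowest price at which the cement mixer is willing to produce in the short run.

$6 per unit

The firm shuts down when price falls below the minimum of average variable cost. AVC = VC/q = 134 - 32q + 2q^2.
dAVC/dq = -32 + 4q = 0 gives q = 8. min AVC = 134 - 32·8 + 2·8^2 = 6.
The firm shuts down for any P below $6.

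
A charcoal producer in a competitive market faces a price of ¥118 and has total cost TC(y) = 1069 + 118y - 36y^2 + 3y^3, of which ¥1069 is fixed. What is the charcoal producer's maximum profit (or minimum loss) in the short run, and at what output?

AVC = 118 - 36y + 3y^2; min AVC = ¥10 at y = 6. Since P = ¥118 ≥ min AVC, the firm produces.
With MC = 118 - 72y + 9y^2, P = MC on the upward-sloping part at y* = 8.
TR = 118·8 = 944. TC = 1069 + 176 = 1245. Profit = 944 − 1245 = -¥301.
That loss of ¥301 beats the ¥1069 the firm would lose by shutting down; producing recovers ¥768 of fixed cost.

Profit = -¥301 at y = 8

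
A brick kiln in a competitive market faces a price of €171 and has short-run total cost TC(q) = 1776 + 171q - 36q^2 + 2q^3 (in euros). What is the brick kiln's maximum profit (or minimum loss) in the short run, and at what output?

AVC = 171 - 36q + 2q^2; min AVC = €9 at q = 9. Since P = €171 ≥ min AVC, the firm produces.
With MC = 171 - 72q + 6q^2, P = MC on the upward-sloping part at q* = 12.
TR = 171·12 = 2052. TC = 1776 + 324 = 2100. Profit = 2052 − 2100 = -€48.
Shutting down would mean losing the fixed cost of €1776, so operating at a loss of €48 is better by €1728.

Profit = -€48 at q = 12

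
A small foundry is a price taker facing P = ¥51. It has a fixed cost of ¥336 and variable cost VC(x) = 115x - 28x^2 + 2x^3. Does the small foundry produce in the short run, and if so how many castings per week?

Produce at x = 8

Variable cost is VC = 115x - 28x^2 + 2x^3, so AVC = VC/x = 115 - 28x + 2x^2 and MC = dTC/dx = 115 - 56x + 6x^2.
AVC hits its minimum where MC = AVC, at x = 7, giving min AVC = 115 - 28·7 + 2·7^2 = ¥17.
P = ¥51 exceeds min AVC = ¥17, so the firm stays open.
Solving P = MC: 64 - 56x + 6x^2 = 0 ⇒ x = 4/3 or 8. On the upward-sloping branch, x* = 8.
Check: AVC at x = 8 is ¥19 ≤ P, so revenue covers variable cost.
Profit = P·x − TC = 51·8 − 488 = -¥80, a loss, but smaller than the ¥336 fixed cost the firm would lose by shutting down.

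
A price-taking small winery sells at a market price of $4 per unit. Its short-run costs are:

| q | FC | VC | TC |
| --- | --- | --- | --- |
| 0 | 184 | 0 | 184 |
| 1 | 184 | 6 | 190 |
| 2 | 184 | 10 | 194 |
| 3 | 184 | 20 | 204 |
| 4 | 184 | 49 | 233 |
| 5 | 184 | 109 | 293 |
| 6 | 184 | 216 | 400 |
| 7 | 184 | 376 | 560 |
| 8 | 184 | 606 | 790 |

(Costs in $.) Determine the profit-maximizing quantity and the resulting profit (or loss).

Tabulate TR − TC: q=0: -184; q=1: -186; q=2: -186; q=3: -192; q=4: -217; q=5: -273; q=6: -376; q=7: -532; q=8: -758.
Profit is highest at q = 0. Equivalently, the lowest AVC in the table is 10/2 ≈ $5 at q = 2, and P = $4 falls below it — price never covers variable cost, so the firm shuts down and loses only its fixed cost.

q = 0 (shut down); profit = -$184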